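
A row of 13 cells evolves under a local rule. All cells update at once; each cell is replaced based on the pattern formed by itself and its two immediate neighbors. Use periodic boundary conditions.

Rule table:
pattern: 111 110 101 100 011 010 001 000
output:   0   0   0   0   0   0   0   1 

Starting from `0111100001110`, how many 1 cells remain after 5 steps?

2

0000001100000
1111100001111
0000001100000  (repeats step 1; period 2)
step 5: 0000001100000
count of 1: 2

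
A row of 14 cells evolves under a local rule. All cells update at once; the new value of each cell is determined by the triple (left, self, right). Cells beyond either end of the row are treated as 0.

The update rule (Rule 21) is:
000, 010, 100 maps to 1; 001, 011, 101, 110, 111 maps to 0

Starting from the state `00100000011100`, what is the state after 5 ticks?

11111100001111

10111111000011
10000000111000
11111110000111
00000001110000
11111100001111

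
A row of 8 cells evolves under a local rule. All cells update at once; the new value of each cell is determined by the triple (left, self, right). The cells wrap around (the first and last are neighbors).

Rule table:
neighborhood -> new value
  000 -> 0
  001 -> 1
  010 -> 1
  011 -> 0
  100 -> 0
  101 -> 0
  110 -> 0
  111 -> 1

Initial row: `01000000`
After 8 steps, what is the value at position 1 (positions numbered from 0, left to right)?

step 1: 11000000
step 2: 00000001
step 3: 00000011
step 4: 00000100
step 5: 00001100
step 6: 00010000
step 7: 00110000
step 8: 01000000
position 1 holds 1

1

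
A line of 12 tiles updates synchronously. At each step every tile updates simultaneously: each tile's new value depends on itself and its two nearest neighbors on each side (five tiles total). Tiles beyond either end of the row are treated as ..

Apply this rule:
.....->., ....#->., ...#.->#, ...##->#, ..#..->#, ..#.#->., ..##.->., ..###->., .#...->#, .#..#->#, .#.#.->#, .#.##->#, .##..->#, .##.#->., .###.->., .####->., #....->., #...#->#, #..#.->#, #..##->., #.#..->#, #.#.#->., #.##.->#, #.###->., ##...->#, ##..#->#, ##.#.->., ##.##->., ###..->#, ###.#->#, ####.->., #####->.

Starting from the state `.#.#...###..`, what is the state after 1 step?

#.#####..##.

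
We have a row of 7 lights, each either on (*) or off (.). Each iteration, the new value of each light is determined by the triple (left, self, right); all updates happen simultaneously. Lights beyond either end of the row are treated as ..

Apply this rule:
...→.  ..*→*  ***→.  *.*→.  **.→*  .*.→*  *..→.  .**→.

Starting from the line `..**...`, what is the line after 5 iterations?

iteration 1: .*.*...
iteration 2: **.*...
iteration 3: .*.*...  (repeats iteration 1; period 2)
iteration 5: .*.*...

.*.*...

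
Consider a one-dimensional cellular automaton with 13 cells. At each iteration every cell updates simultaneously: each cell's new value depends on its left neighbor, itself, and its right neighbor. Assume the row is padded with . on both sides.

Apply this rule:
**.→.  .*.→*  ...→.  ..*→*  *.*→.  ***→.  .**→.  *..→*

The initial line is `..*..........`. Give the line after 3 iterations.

**.***.......

.***.........
*...*........
**.***.......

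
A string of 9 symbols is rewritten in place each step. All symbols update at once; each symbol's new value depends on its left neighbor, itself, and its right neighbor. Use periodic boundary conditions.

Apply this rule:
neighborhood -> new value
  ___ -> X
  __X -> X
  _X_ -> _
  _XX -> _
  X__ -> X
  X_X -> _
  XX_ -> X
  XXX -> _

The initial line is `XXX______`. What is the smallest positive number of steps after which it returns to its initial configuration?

18

__XXXXXXX
XX______X
_XXXXXXX_
X______XX
XXXXXXX__
______XXX
XXXXXX__X
_____XXX_
XXXXX__XX
____XXX__
XXXX__XXX
___XXX___
XXX__XXXX
__XXX____
XX__XXXXX
_XXX_____
X__XXXXXX
XXX______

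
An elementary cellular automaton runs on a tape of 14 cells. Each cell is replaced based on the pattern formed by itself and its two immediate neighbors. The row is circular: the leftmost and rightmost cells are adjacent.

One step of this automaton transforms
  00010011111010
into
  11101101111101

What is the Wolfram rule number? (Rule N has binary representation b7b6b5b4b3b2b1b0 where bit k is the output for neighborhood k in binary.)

position 7: 111 → 1  (bit 7 = 1)
position 10: 110 → 1  (bit 6 = 1)
position 11: 101 → 1  (bit 5 = 1)
position 4: 100 → 1  (bit 4 = 1)
position 6: 011 → 0  (bit 3 = 0)
position 3: 010 → 0  (bit 2 = 0)
position 2: 001 → 1  (bit 1 = 1)
position 0: 000 → 1  (bit 0 = 1)
bits b7..b0 = 11110011 = 243

243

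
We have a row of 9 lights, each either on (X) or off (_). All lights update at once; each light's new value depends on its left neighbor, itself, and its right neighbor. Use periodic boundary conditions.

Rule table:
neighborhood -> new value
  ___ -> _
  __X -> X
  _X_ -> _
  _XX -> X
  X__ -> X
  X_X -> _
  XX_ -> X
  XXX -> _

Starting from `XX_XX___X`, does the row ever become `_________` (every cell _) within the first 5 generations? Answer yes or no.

no

generation 1: _X_XXX_XX
generation 2: ___X_X_XX
generation 3: X_X____XX
generation 4: X__X__XX_
generation 5: _XX_XXXX_
generation 5 is _XX_XXXX_, still not uniform _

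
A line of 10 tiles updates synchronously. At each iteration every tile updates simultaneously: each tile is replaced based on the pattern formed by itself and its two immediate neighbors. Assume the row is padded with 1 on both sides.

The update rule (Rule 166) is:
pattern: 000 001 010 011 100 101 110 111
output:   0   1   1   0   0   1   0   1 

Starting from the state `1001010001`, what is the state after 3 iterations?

1110001011

0011110010
0101100111
1110001011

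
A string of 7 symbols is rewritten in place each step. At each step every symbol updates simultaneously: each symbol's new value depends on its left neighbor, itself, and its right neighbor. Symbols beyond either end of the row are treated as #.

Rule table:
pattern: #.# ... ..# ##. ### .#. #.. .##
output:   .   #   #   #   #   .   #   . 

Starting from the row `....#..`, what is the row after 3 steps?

######.

####.##
####..#
######.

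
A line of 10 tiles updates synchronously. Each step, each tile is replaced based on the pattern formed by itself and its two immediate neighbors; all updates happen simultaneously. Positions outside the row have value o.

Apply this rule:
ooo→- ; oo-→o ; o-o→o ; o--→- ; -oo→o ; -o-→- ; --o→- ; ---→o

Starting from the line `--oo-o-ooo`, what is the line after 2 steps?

--o-oooo--

step 1: --ooo-oo--
step 2: --o-oooo--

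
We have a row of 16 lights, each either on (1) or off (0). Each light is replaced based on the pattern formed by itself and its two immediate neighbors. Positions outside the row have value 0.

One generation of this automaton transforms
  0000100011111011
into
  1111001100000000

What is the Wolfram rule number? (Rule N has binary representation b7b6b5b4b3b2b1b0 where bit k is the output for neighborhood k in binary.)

3

position 9: 111 → 0  (bit 7 = 0)
position 12: 110 → 0  (bit 6 = 0)
position 13: 101 → 0  (bit 5 = 0)
position 5: 100 → 0  (bit 4 = 0)
position 8: 011 → 0  (bit 3 = 0)
position 4: 010 → 0  (bit 2 = 0)
position 3: 001 → 1  (bit 1 = 1)
position 0: 000 → 1  (bit 0 = 1)
bits b7..b0 = 00000011 = 3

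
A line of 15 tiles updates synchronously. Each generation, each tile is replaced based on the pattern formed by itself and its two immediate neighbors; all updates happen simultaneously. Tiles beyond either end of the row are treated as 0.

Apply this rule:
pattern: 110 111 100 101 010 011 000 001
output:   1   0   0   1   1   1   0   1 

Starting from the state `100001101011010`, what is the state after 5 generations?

100011111111110
100110000000010
101110000000110
111010000001110
101110000011010

101110000011010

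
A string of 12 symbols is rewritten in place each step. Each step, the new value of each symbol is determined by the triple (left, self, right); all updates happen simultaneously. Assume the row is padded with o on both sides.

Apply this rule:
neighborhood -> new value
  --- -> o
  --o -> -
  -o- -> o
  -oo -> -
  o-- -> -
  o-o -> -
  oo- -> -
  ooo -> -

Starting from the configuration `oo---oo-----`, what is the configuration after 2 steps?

step 1: ---o----ooo-
step 2: -o-o-oo-----

-o-o-oo-----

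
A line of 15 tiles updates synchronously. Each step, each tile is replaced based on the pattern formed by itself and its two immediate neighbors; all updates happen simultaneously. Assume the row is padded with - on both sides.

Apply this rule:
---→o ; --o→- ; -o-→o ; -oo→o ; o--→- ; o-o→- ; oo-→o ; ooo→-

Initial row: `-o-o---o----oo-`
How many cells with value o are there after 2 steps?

8

-o-o-o-o-oo-oo-
-o-o-o-o-oo-oo-
count of o: 8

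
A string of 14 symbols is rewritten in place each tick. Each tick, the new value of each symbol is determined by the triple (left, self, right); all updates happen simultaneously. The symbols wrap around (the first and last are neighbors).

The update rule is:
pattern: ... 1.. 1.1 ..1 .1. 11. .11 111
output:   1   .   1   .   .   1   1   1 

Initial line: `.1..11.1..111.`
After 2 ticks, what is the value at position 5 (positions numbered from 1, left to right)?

1

....111...111.
111.111.1.111.
position 5 holds 1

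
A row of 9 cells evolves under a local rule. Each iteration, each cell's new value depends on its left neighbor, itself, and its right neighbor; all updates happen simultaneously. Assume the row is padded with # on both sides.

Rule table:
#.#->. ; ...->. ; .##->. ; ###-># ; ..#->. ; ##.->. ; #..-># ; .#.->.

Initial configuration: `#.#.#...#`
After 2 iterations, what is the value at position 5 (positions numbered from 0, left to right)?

.

.....#...
#.....#..
position 5 holds .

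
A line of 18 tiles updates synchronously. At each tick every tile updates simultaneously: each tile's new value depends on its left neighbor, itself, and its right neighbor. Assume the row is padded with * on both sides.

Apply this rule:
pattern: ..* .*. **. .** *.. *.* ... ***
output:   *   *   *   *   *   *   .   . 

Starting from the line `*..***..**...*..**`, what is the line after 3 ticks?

tick 1: ****.******.*****.
tick 2: ...***....***...**
tick 3: *.**.**..**.**.**.

*.**.**..**.**.**.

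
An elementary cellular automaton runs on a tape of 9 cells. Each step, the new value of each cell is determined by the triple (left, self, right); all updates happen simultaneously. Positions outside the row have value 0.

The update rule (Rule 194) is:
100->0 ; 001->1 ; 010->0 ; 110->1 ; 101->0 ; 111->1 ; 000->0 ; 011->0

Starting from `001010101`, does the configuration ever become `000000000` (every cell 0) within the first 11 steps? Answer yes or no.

010000000
100000000
000000000
all cells are 0 at step 3

yes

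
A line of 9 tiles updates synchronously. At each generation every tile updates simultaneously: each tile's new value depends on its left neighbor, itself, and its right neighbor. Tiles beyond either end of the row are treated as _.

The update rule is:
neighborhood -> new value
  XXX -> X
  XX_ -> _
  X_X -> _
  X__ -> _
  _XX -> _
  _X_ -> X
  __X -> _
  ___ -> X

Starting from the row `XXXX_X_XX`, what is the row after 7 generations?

_XX__X___

_XX__X___
_____X_XX
XXXX_X___
_XX__X_XX
_____X___
XXXX_X_XX  (repeats generation 0; period 6)
generation 7: _XX__X___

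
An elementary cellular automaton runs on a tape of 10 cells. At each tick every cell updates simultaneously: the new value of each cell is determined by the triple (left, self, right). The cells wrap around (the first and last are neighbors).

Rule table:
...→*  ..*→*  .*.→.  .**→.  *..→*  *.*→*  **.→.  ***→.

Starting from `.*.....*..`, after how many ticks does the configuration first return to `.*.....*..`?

tick 1: *.*****.**
tick 2: .*.....*..

2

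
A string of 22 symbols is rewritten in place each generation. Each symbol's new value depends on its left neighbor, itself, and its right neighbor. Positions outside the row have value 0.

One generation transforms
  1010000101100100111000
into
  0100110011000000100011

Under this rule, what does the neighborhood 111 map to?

At position 17 the neighborhood is 111; the next row has 0 there.

0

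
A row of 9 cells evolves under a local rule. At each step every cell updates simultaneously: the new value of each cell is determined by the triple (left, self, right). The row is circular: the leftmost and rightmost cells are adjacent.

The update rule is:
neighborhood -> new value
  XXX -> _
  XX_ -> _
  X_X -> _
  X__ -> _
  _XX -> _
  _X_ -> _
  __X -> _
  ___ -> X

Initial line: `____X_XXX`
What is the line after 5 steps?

_XX______

step 1: _XX______
step 2: ____XXXXX
step 3: _XX______  (repeats step 1; period 2)
step 5: _XX______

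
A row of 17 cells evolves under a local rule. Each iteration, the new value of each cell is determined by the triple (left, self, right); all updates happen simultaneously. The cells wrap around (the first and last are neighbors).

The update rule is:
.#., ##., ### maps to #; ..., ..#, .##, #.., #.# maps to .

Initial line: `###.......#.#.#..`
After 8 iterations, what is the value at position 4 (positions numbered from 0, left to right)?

.

.##.......#.#.#..
..#.......#.#.#..
..#.......#.#.#..  (fixed point — unchanged through iteration 8)
position 4 holds .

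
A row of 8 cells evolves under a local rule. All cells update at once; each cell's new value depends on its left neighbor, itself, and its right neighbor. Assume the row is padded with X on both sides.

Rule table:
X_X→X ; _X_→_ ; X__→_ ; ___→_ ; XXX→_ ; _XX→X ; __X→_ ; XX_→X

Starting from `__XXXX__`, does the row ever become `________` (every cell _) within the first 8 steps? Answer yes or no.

yes

__X__X__
________
all cells are _ at step 2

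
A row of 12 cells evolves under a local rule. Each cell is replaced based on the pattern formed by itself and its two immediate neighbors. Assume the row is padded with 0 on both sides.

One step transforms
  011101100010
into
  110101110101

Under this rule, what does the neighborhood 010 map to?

At position 10 the neighborhood is 010; the next row has 0 there.

0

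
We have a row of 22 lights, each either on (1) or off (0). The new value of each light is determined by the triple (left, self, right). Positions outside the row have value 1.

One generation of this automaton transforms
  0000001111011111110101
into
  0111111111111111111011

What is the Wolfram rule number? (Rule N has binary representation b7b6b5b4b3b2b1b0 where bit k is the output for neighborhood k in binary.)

235

position 7: 111 → 1  (bit 7 = 1)
position 9: 110 → 1  (bit 6 = 1)
position 10: 101 → 1  (bit 5 = 1)
position 0: 100 → 0  (bit 4 = 0)
position 6: 011 → 1  (bit 3 = 1)
position 19: 010 → 0  (bit 2 = 0)
position 5: 001 → 1  (bit 1 = 1)
position 1: 000 → 1  (bit 0 = 1)
bits b7..b0 = 11101011 = 235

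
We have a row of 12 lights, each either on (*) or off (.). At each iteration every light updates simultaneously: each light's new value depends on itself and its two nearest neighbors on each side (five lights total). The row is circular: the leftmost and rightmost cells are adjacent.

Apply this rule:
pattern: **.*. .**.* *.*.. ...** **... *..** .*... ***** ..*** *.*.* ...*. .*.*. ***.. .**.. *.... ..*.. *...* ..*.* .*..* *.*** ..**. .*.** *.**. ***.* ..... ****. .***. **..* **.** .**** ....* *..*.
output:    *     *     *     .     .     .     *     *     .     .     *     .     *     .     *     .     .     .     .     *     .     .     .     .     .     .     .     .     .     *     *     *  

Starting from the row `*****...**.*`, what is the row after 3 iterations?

....***.*...

***.*....*.*
*..******..*
....***.*...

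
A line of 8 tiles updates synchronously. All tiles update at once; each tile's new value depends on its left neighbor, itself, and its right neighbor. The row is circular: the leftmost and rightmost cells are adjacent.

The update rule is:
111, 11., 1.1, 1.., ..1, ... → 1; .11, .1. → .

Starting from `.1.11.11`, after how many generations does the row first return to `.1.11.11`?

1.1.11.1
11.1.11.
.11.1.11
1.11.1.1
11.11.1.
.11.11.1
1.11.11.
.1.11.11

8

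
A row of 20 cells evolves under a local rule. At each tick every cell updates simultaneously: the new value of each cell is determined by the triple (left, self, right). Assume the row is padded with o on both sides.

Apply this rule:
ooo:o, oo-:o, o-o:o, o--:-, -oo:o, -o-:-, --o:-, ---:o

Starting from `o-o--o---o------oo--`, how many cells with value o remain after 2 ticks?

13

tick 1: oo-----o---oooo-oo--
tick 2: oo-ooo---o-ooooooo--
count of o: 13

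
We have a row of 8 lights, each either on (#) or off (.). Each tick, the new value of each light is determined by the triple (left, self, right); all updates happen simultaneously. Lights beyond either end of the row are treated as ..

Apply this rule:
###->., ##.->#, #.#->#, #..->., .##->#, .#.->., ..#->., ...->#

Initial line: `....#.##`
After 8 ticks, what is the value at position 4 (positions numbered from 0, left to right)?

tick 1: ###..###
tick 2: #.#..#.#
tick 3: .#....#.
tick 4: ...##...
tick 5: ##.##.##
tick 6: ########
tick 7: #......#
tick 8: ..####..
position 4 holds #

#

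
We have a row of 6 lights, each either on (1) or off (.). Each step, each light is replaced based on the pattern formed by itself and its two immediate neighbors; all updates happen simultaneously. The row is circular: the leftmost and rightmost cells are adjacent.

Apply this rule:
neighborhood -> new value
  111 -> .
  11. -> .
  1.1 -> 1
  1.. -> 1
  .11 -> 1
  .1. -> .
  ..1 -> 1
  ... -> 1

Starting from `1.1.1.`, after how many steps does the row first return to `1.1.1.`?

2

step 1: .1.1.1
step 2: 1.1.1.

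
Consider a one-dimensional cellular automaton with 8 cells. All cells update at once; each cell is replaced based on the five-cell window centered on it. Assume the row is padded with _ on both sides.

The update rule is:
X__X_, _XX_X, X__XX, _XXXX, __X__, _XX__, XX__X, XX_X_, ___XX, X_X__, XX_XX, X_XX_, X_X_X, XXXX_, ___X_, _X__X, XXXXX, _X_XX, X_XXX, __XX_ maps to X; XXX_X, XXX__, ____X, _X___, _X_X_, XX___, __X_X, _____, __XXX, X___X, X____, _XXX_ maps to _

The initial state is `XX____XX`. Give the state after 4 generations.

_XXX____

generation 1: XX___XXX
generation 2: XX__X___
generation 3: XXXXX___
generation 4: _XXX____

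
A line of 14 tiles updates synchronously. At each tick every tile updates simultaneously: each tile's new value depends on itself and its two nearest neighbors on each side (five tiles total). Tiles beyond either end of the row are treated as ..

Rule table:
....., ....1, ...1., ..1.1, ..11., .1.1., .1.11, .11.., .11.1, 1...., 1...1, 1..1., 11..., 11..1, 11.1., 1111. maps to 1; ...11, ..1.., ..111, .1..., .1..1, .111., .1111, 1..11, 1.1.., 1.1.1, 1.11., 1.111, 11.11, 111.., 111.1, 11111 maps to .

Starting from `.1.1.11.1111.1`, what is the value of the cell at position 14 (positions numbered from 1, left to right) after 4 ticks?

tick 1: 111.1.1...1.1.
tick 2: ...1.1..1111..
tick 3: 11111.....1.11
tick 4: ...1.1111111.1
position 14 holds 1

1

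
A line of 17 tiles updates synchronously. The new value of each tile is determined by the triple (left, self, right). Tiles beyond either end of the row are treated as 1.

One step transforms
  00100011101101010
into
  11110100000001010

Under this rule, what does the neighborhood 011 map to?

At position 6 the neighborhood is 011; the next row has 0 there.

0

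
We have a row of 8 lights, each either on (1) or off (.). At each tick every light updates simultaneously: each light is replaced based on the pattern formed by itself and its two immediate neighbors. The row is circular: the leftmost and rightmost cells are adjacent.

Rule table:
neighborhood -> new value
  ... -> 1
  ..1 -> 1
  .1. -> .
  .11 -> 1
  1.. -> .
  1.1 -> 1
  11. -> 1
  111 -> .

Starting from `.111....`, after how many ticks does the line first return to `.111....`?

8

11.1.111
.11.11..
111111.1
.....111
.11111.1
11...11.
11.11111
.111....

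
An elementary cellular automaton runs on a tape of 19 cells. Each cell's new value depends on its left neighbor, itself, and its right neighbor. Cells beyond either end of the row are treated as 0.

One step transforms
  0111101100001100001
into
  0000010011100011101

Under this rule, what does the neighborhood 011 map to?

0

At position 1 the neighborhood is 011; the next row has 0 there.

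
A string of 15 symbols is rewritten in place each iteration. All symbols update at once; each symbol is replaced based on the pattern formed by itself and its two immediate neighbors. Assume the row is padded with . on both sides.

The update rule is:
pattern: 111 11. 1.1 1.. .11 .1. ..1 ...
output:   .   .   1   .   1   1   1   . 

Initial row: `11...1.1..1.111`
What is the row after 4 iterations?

111...11.......

1...1111.1111..
1..11...11.....
1.11...11......
111...11.......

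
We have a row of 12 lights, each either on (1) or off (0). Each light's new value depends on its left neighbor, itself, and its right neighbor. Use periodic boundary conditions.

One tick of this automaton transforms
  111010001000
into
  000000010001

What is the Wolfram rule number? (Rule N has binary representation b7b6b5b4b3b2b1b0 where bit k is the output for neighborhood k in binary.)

position 1: 111 → 0  (bit 7 = 0)
position 2: 110 → 0  (bit 6 = 0)
position 3: 101 → 0  (bit 5 = 0)
position 5: 100 → 0  (bit 4 = 0)
position 0: 011 → 0  (bit 3 = 0)
position 4: 010 → 0  (bit 2 = 0)
position 7: 001 → 1  (bit 1 = 1)
position 6: 000 → 0  (bit 0 = 0)
bits b7..b0 = 00000010 = 2

2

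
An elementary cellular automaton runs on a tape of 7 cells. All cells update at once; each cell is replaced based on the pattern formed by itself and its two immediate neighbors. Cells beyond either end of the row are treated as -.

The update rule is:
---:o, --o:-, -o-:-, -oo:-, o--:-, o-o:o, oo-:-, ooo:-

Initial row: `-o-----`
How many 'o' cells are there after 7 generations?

---oooo
oo-----
---oooo  (repeats generation 1; period 2)
generation 7: ---oooo
count of o: 4

4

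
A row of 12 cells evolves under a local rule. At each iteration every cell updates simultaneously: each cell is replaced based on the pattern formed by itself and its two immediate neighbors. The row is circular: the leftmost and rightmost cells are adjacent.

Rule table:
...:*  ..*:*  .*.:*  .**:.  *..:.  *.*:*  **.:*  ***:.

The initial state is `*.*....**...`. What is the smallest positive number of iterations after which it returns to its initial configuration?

30

***.***.*.**
..**..****..
**.*.*...*.*
.*****.****.
*....**...*.
*.***.*.****
**..****....
.*.*...*.***
****.****..*
...**...*.*.
***.*.*****.
..****....**
.*...*.***.*
**.****..***
.**...*.*...
*.*.*****.**
****....**..
...*.***.*.*
.****..*****
*...*.*....*
*.*****.***.
**....**..**
.*.***.*.*..
***..*****.*
..*.*....**.
*****.***.*.
....**..****
.***.*.*...*
*..*****.***
*.*....**...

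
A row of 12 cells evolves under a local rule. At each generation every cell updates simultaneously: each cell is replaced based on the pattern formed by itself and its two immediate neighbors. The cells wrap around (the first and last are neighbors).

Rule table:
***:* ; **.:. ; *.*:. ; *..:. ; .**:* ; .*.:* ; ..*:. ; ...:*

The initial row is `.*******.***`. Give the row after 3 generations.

generation 1: .******..**.
generation 2: .*****...*..
generation 3: .****..*.*.*

.****..*.*.*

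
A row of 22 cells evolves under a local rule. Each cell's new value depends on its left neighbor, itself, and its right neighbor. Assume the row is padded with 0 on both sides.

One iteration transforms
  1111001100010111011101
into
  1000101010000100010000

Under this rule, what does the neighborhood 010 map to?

At position 11 the neighborhood is 010; the next row has 0 there.

0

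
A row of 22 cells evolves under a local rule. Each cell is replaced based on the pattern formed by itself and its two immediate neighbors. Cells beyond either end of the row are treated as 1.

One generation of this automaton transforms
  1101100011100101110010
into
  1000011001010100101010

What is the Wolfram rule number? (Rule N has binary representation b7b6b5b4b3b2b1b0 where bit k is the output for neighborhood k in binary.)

position 0: 111 → 1  (bit 7 = 1)
position 1: 110 → 0  (bit 6 = 0)
position 2: 101 → 0  (bit 5 = 0)
position 5: 100 → 1  (bit 4 = 1)
position 3: 011 → 0  (bit 3 = 0)
position 13: 010 → 1  (bit 2 = 1)
position 7: 001 → 0  (bit 1 = 0)
position 6: 000 → 1  (bit 0 = 1)
bits b7..b0 = 10010101 = 149

149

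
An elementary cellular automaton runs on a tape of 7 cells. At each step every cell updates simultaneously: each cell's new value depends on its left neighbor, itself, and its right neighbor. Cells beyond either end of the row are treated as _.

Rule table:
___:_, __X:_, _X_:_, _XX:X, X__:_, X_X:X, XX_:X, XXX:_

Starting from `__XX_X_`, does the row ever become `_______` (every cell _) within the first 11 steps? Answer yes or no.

__XXX__
__X_X__
___X___
_______
all cells are _ at step 4

yes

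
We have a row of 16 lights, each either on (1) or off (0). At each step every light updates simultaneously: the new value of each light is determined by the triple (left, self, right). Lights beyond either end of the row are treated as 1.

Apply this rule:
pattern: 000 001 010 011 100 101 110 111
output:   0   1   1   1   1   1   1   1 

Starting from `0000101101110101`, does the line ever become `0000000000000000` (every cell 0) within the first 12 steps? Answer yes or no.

no

1001111111111111
1111111111111111
1111111111111111  (fixed point — unchanged through step 12)
step 12 is 1111111111111111, still not uniform 0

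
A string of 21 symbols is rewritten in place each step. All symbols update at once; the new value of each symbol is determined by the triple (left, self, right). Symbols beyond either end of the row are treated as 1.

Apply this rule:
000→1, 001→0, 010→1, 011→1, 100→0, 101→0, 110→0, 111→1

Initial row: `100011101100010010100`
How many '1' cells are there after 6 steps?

001011001001010010100
001010001001010010100
001010101001010010100
001010101001010010100  (fixed point — unchanged through step 6)
count of 1: 8

8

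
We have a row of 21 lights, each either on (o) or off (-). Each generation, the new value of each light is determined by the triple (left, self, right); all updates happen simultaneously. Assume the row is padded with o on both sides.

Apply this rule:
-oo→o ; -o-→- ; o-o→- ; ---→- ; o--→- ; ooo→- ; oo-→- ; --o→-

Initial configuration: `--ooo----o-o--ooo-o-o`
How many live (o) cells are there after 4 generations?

--o-----------o-----o
--------------------o
--------------------o  (fixed point — unchanged through generation 4)
count of o: 1

1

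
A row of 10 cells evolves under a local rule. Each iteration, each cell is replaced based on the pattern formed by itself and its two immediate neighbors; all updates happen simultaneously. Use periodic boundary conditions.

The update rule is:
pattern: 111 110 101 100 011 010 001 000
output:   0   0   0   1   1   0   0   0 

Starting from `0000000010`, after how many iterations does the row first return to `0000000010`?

10

0000000001
1000000000
0100000000
0010000000
0001000000
0000100000
0000010000
0000001000
0000000100
0000000010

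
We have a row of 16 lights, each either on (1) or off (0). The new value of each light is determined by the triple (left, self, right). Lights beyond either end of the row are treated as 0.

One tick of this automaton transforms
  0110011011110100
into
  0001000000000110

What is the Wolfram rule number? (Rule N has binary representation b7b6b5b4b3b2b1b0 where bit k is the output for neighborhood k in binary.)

position 9: 111 → 0  (bit 7 = 0)
position 2: 110 → 0  (bit 6 = 0)
position 7: 101 → 0  (bit 5 = 0)
position 3: 100 → 1  (bit 4 = 1)
position 1: 011 → 0  (bit 3 = 0)
position 13: 010 → 1  (bit 2 = 1)
position 0: 001 → 0  (bit 1 = 0)
position 15: 000 → 0  (bit 0 = 0)
bits b7..b0 = 00010100 = 20

20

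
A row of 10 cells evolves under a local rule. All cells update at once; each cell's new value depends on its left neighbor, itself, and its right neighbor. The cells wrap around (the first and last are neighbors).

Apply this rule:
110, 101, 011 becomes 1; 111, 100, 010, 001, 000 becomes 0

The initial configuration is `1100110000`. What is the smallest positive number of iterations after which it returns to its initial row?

1100110000

1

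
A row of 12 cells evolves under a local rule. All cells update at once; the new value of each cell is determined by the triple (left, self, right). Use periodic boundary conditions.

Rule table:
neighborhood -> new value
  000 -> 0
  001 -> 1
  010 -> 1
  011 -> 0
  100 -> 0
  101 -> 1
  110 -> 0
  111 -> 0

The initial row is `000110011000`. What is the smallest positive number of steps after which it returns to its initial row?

step 1: 001000100000
step 2: 011001100000
step 3: 100010000000
step 4: 100110000001
step 5: 001000000010
step 6: 011000000110
step 7: 100000001000
step 8: 100000011001
step 9: 000000100010
step 10: 000001100110
step 11: 000010001000
step 12: 000110011000

12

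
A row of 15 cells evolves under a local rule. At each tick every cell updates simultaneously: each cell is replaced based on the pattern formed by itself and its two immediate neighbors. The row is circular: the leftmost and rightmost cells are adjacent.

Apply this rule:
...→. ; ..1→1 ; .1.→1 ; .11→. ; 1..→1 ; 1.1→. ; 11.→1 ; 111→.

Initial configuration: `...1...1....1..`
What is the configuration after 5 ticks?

1...11...1111.1

..111.111..111.
.1..1...111..11
.11111.1..111.1
.....1.111..1.1
1...11...1111.1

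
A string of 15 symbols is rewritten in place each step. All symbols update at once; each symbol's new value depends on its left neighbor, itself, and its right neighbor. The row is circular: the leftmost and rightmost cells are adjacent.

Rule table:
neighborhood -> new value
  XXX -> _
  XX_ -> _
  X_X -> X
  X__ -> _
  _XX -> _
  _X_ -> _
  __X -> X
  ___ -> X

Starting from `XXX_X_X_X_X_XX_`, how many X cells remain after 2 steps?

7

___X_X_X_X_X__X
_XX_X_X_X_X__X_
count of X: 7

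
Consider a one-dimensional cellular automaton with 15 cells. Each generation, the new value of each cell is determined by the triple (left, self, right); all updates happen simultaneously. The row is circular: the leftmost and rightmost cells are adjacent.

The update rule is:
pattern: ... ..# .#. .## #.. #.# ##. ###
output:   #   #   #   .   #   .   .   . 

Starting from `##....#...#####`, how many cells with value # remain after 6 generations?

generation 1: ..########.....
generation 2: ##........#####
generation 3: ..########.....  (repeats generation 1; period 2)
generation 6: ##........#####
count of #: 7

7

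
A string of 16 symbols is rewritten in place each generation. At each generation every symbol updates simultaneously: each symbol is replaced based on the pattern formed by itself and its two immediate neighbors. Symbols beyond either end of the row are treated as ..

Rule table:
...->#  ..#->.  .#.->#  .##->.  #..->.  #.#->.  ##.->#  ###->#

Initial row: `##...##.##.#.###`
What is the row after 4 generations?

.#.#..#..#.#.#.#

generation 1: .#.#..#..#.#..##
generation 2: .#.#..#..#.#...#
generation 3: .#.#..#..#.#.#.#
generation 4: .#.#..#..#.#.#.#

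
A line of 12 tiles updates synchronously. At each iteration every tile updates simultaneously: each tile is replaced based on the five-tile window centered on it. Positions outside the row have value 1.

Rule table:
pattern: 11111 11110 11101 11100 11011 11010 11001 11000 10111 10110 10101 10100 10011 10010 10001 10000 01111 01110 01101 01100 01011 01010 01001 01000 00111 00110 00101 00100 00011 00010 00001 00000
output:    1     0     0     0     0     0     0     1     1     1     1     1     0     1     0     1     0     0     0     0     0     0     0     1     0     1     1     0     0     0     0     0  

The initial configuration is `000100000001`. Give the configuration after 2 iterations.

010010110000

iteration 1: 100011000000
iteration 2: 010010110000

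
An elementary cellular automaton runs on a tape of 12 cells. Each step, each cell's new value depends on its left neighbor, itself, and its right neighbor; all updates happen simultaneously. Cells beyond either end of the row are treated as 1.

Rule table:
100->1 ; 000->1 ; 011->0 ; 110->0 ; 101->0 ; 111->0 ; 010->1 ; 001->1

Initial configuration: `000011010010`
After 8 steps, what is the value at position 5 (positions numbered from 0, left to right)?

1

111100011110
000011100000
111100011111
000011100000  (repeats step 2; period 2)
step 8: 000011100000
position 5 holds 1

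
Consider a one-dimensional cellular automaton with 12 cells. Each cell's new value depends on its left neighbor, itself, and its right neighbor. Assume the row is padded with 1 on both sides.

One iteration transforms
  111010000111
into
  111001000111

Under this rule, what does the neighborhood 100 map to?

1

At position 5 the neighborhood is 100; the next row has 1 there.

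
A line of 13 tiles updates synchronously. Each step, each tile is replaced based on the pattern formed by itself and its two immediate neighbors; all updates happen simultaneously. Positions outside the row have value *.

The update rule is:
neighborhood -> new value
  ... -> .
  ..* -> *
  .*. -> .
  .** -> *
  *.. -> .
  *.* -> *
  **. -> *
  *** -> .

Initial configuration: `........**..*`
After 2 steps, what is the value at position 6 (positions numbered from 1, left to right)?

.

step 1: .......***.**
step 2: ......**.***.
position 6 holds .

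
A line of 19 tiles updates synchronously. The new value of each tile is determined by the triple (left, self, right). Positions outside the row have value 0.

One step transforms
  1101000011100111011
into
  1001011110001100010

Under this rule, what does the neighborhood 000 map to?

At position 5 the neighborhood is 000; the next row has 1 there.

1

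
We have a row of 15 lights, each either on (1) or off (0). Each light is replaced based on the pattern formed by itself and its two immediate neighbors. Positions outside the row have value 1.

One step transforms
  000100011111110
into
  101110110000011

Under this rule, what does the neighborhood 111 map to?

At position 8 the neighborhood is 111; the next row has 0 there.

0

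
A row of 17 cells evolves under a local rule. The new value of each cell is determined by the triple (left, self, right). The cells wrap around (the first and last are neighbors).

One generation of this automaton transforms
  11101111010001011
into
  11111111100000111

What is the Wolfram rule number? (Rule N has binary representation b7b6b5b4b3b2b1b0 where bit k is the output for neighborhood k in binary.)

position 0: 111 → 1  (bit 7 = 1)
position 2: 110 → 1  (bit 6 = 1)
position 3: 101 → 1  (bit 5 = 1)
position 10: 100 → 0  (bit 4 = 0)
position 4: 011 → 1  (bit 3 = 1)
position 9: 010 → 0  (bit 2 = 0)
position 12: 001 → 0  (bit 1 = 0)
position 11: 000 → 0  (bit 0 = 0)
bits b7..b0 = 11101000 = 232

232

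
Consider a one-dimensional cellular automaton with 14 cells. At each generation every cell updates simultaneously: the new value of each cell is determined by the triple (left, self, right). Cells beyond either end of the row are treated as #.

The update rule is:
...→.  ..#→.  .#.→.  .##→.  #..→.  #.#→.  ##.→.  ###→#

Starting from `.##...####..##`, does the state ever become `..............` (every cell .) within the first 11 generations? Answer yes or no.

yes

.......##....#
..............
all cells are . at generation 2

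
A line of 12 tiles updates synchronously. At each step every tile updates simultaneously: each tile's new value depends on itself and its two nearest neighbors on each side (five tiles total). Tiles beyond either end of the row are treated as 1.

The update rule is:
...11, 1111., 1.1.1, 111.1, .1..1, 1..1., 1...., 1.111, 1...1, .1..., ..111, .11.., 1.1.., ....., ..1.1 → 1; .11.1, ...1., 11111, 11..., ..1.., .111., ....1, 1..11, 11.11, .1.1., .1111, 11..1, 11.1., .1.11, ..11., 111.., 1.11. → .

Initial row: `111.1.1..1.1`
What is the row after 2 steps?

....1.1.11.1

.11.1.1111.1
....1.1.11.1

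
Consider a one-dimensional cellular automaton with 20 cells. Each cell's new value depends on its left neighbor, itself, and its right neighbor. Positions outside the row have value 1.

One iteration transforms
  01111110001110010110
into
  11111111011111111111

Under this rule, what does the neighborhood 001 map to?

1

At position 9 the neighborhood is 001; the next row has 1 there.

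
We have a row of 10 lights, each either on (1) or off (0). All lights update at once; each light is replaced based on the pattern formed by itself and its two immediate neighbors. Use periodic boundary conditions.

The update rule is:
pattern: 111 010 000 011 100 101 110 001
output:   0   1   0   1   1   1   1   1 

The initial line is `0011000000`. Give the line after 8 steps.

0111100000
1100110000
1111111001
0000001111
1000011001
1100111111
0111100000  (repeats step 1; period 6)
step 8: 1100110000

1100110000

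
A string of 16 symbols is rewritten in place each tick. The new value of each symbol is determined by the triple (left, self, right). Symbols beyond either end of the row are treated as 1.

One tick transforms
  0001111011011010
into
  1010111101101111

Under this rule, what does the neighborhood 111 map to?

At position 4 the neighborhood is 111; the next row has 1 there.

1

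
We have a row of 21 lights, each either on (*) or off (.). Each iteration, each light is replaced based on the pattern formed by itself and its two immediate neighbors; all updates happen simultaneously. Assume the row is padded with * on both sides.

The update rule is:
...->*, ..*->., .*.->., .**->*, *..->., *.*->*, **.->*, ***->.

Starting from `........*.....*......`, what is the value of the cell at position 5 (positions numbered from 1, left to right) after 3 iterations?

*

iteration 1: .******...***...****.
iteration 2: **....*.*.*.*.*.*..**
iteration 3: .*.**..*.*.*.*.*...*.
position 5 holds *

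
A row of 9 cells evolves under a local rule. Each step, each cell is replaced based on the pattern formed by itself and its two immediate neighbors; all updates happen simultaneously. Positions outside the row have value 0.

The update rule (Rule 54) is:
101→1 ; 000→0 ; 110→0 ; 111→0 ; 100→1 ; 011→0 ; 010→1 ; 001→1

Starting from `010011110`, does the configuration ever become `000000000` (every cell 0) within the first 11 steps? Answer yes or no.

no

step 1: 111100001
step 2: 000010011
step 3: 000111100
step 4: 001000010
step 5: 011100111
step 6: 100011000
step 7: 110100100
step 8: 001111110
step 9: 010000001
step 10: 111000011
step 11: 000100100
step 11 is 000100100, still not uniform 0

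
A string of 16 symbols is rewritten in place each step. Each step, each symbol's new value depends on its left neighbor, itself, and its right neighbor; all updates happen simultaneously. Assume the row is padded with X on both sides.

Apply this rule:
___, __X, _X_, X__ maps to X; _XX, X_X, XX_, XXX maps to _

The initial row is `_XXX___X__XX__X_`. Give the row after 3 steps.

____XXXXXX__XXXX

step 1: ____XXXXXX__XXX_
step 2: XXXX______XX____
step 3: ____XXXXXX__XXXX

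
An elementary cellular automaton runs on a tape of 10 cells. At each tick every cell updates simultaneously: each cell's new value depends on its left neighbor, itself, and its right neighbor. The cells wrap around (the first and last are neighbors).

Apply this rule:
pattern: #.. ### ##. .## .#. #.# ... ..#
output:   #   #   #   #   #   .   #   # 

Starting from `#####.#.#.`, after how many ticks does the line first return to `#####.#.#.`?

1

#####.#.#.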